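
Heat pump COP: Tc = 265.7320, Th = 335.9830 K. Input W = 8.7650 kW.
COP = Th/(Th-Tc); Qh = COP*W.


COP = 335.9830 / 70.2510 = 4.7826
Qh = 4.7826 * 8.7650 = 41.9196 kW

COP = 4.7826, Qh = 41.9196 kW


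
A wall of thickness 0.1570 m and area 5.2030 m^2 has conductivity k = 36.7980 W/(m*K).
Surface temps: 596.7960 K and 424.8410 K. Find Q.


dT = 171.9550 K
Q = 36.7980 * 5.2030 * 171.9550 / 0.1570 = 209697.4730 W

209697.4730 W


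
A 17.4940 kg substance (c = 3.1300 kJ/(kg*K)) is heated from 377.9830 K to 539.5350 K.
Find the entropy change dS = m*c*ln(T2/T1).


T2/T1 = 1.4274
ln(T2/T1) = 0.3559
dS = 17.4940 * 3.1300 * 0.3559 = 19.4855 kJ/K

19.4855 kJ/K


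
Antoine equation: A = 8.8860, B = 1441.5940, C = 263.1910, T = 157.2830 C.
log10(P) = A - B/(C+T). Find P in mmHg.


C+T = 420.4740
B/(C+T) = 3.4285
log10(P) = 8.8860 - 3.4285 = 5.4575
P = 10^5.4575 = 286749.4790 mmHg

286749.4790 mmHg


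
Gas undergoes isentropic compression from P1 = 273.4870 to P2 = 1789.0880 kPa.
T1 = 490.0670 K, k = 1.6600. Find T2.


(k-1)/k = 0.3976
(P2/P1)^exp = 2.1101
T2 = 490.0670 * 2.1101 = 1034.1129 K

1034.1129 K


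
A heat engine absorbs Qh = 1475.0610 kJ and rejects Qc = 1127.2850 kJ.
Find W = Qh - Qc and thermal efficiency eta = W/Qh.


W = 1475.0610 - 1127.2850 = 347.7760 kJ
eta = 347.7760 / 1475.0610 = 0.2358 = 23.5771%

W = 347.7760 kJ, eta = 23.5771%


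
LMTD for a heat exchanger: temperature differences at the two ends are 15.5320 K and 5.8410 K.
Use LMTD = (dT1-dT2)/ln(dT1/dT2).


dT1/dT2 = 2.6591
ln(dT1/dT2) = 0.9780
LMTD = 9.6910 / 0.9780 = 9.9090 K

9.9090 K


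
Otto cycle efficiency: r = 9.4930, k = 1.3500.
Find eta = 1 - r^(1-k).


r^(k-1) = 2.1983
eta = 1 - 1/2.1983 = 0.5451 = 54.5107%

54.5107%


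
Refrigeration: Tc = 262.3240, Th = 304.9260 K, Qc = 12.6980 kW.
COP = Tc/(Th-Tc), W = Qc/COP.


COP = 262.3240 / 42.6020 = 6.1576
W = 12.6980 / 6.1576 = 2.0622 kW

COP = 6.1576, W = 2.0622 kW


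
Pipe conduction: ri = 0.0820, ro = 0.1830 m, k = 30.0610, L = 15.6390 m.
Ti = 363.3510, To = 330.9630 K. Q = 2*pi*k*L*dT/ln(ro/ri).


dT = 32.3880 K
ln(ro/ri) = 0.8028
Q = 2*pi*30.0610*15.6390*32.3880 / 0.8028 = 119175.4888 W

119175.4888 W


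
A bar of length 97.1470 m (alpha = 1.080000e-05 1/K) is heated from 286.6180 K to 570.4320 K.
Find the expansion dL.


dT = 283.8140 K
dL = 1.080000e-05 * 97.1470 * 283.8140 = 0.297774 m
L_final = 97.444774 m

dL = 0.297774 m


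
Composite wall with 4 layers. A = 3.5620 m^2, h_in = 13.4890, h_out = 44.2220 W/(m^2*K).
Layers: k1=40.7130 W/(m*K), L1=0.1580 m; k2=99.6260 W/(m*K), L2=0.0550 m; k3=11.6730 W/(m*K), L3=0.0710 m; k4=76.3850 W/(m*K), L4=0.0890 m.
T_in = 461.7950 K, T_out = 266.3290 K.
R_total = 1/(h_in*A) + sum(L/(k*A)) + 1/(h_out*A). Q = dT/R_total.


R_conv_in = 1/(13.4890*3.5620) = 0.0208
R_1 = 0.1580/(40.7130*3.5620) = 0.0011
R_2 = 0.0550/(99.6260*3.5620) = 0.0002
R_3 = 0.0710/(11.6730*3.5620) = 0.0017
R_4 = 0.0890/(76.3850*3.5620) = 0.0003
R_conv_out = 1/(44.2220*3.5620) = 0.0063
R_total = 0.0304 K/W
Q = 195.4660 / 0.0304 = 6421.3043 W

R_total = 0.0304 K/W, Q = 6421.3043 W


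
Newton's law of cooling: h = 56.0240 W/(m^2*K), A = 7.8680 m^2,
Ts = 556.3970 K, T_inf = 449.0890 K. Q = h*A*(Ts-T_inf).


dT = 107.3080 K
Q = 56.0240 * 7.8680 * 107.3080 = 47301.0264 W

47301.0264 W


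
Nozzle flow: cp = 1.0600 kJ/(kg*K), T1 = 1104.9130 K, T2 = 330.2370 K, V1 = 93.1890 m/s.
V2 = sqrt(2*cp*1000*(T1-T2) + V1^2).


dT = 774.6760 K
2*cp*1000*dT = 1642313.1200
V1^2 = 8684.1897
V2 = sqrt(1650997.3097) = 1284.9114 m/s

1284.9114 m/s


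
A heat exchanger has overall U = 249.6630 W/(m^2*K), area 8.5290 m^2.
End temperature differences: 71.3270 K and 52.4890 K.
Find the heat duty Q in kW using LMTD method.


LMTD = 61.4273 K
Q = 249.6630 * 8.5290 * 61.4273 = 130801.8656 W = 130.8019 kW

130.8019 kW


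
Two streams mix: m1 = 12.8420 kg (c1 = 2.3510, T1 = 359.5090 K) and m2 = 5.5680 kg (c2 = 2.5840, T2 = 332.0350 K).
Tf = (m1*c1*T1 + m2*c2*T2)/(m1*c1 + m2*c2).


num = 15631.3550
den = 44.5793
Tf = 350.6419 K

350.6419 K


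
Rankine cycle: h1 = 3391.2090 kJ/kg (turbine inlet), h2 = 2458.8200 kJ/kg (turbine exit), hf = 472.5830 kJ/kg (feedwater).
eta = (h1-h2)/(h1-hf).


W = 932.3890 kJ/kg
Q_in = 2918.6260 kJ/kg
eta = 0.3195 = 31.9462%

eta = 31.9462%


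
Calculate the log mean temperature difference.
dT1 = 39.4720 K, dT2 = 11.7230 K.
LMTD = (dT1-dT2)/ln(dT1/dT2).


dT1/dT2 = 3.3671
ln(dT1/dT2) = 1.2140
LMTD = 27.7490 / 1.2140 = 22.8568 K

22.8568 K


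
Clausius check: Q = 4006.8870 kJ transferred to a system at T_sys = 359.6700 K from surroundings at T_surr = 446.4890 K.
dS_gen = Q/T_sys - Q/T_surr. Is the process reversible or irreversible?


dS_sys = 4006.8870/359.6700 = 11.1405 kJ/K
dS_surr = -4006.8870/446.4890 = -8.9742 kJ/K
dS_gen = 11.1405 - 8.9742 = 2.1662 kJ/K (irreversible)

dS_gen = 2.1662 kJ/K, irreversible


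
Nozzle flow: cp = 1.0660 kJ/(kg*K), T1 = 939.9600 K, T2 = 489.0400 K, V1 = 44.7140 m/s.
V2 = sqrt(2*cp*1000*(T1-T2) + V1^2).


dT = 450.9200 K
2*cp*1000*dT = 961361.4400
V1^2 = 1999.3418
V2 = sqrt(963360.7818) = 981.5094 m/s

981.5094 m/s


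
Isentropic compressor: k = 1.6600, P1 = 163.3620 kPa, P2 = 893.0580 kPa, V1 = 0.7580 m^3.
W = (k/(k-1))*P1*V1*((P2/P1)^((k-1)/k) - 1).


(k-1)/k = 0.3976
(P2/P1)^exp = 1.9648
W = 2.5152 * 163.3620 * 0.7580 * (1.9648 - 1) = 300.4778 kJ

300.4778 kJ


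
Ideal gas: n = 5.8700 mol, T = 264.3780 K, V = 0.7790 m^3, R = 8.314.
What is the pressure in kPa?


P = nRT/V = 5.8700 * 8.314 * 264.3780 / 0.7790
= 12902.4871 / 0.7790 = 16562.8846 Pa = 16.5629 kPa

16.5629 kPa


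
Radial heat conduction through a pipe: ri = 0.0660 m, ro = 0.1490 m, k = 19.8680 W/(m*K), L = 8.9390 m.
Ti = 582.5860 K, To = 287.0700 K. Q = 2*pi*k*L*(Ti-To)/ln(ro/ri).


dT = 295.5160 K
ln(ro/ri) = 0.8143
Q = 2*pi*19.8680*8.9390*295.5160 / 0.8143 = 404971.0901 W

404971.0901 W


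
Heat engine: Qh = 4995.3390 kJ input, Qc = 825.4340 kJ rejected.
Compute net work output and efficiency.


W = 4995.3390 - 825.4340 = 4169.9050 kJ
eta = 4169.9050 / 4995.3390 = 0.8348 = 83.4759%

W = 4169.9050 kJ, eta = 83.4759%


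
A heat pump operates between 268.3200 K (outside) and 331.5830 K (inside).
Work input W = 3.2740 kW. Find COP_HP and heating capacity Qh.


COP = 331.5830 / 63.2630 = 5.2413
Qh = 5.2413 * 3.2740 = 17.1602 kW

COP = 5.2413, Qh = 17.1602 kW


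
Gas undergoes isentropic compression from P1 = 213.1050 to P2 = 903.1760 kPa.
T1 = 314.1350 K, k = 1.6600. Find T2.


(k-1)/k = 0.3976
(P2/P1)^exp = 1.7757
T2 = 314.1350 * 1.7757 = 557.7975 K

557.7975 K


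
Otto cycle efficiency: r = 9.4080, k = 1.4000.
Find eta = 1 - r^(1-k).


r^(k-1) = 2.4513
eta = 1 - 1/2.4513 = 0.5921 = 59.2056%

59.2056%


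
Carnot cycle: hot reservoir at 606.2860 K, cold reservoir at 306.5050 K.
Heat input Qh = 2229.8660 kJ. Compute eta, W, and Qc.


eta = 1 - 306.5050/606.2860 = 0.4945
W = 0.4945 * 2229.8660 = 1102.5679 kJ
Qc = 2229.8660 - 1102.5679 = 1127.2981 kJ

eta = 49.4455%, W = 1102.5679 kJ, Qc = 1127.2981 kJ


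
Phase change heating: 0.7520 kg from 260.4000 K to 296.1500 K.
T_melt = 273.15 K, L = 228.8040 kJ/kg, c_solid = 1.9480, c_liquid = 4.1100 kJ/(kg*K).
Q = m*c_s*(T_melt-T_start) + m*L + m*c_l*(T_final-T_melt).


Q1 (sensible, solid) = 0.7520 * 1.9480 * 12.7500 = 18.6774 kJ
Q2 (latent) = 0.7520 * 228.8040 = 172.0606 kJ
Q3 (sensible, liquid) = 0.7520 * 4.1100 * 23.0000 = 71.0866 kJ
Q_total = 261.8246 kJ

261.8246 kJ


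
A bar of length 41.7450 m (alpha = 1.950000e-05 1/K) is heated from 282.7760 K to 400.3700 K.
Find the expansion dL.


dT = 117.5940 K
dL = 1.950000e-05 * 41.7450 * 117.5940 = 0.095725 m
L_final = 41.840725 m

dL = 0.095725 m


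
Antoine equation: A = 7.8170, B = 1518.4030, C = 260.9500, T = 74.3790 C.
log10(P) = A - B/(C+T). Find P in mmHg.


C+T = 335.3290
B/(C+T) = 4.5281
log10(P) = 7.8170 - 4.5281 = 3.2889
P = 10^3.2889 = 1944.9155 mmHg

1944.9155 mmHg


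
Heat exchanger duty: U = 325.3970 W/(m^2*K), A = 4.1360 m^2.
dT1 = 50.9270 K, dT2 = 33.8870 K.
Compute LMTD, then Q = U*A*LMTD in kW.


LMTD = 41.8301 K
Q = 325.3970 * 4.1360 * 41.8301 = 56296.7587 W = 56.2968 kW

56.2968 kW


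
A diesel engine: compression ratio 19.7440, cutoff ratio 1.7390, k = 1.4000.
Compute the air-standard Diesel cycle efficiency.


r^(k-1) = 3.2974
rc^k = 2.1698
eta = 0.6571 = 65.7102%

65.7102%


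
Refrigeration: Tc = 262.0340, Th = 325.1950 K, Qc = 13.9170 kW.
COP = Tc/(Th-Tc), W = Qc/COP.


COP = 262.0340 / 63.1610 = 4.1487
W = 13.9170 / 4.1487 = 3.3546 kW

COP = 4.1487, W = 3.3546 kW


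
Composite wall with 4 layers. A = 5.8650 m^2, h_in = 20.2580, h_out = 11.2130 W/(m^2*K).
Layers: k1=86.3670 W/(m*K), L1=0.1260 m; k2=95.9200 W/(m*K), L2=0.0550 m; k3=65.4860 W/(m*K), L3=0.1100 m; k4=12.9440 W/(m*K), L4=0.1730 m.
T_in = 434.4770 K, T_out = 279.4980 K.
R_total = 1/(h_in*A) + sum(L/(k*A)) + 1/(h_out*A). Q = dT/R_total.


R_conv_in = 1/(20.2580*5.8650) = 0.0084
R_1 = 0.1260/(86.3670*5.8650) = 0.0002
R_2 = 0.0550/(95.9200*5.8650) = 9.7765e-05
R_3 = 0.1100/(65.4860*5.8650) = 0.0003
R_4 = 0.1730/(12.9440*5.8650) = 0.0023
R_conv_out = 1/(11.2130*5.8650) = 0.0152
R_total = 0.0265 K/W
Q = 154.9790 / 0.0265 = 5840.7402 W

R_total = 0.0265 K/W, Q = 5840.7402 W


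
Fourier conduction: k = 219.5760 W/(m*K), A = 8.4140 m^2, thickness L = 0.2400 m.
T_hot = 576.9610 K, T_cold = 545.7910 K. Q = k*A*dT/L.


dT = 31.1700 K
Q = 219.5760 * 8.4140 * 31.1700 / 0.2400 = 239945.6813 W

239945.6813 W


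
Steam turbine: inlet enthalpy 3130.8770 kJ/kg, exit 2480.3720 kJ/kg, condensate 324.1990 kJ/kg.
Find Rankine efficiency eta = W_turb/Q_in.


W = 650.5050 kJ/kg
Q_in = 2806.6780 kJ/kg
eta = 0.2318 = 23.1770%

eta = 23.1770%


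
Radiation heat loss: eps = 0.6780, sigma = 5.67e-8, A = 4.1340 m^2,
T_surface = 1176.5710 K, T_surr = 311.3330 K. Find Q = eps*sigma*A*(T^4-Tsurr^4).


T^4 = 1.9163e+12
Tsurr^4 = 9.3951e+09
Q = 0.6780 * 5.67e-8 * 4.1340 * 1.9069e+12 = 303054.9399 W

303054.9399 W


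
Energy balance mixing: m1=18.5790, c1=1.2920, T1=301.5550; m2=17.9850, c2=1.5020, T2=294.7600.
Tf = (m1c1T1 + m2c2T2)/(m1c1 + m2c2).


num = 15201.0371
den = 51.0175
Tf = 297.9571 K

297.9571 K


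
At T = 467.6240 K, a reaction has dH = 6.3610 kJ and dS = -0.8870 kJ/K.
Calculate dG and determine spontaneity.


T*dS = 467.6240 * -0.8870 = -414.7825 kJ
dG = 6.3610 + 414.7825 = 421.1435 kJ (non-spontaneous)

dG = 421.1435 kJ, non-spontaneous


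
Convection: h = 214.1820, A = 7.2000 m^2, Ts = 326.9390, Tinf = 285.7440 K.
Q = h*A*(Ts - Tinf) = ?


dT = 41.1950 K
Q = 214.1820 * 7.2000 * 41.1950 = 63527.2379 W

63527.2379 W


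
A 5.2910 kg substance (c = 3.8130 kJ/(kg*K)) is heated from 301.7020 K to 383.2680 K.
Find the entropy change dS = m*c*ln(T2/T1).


T2/T1 = 1.2704
ln(T2/T1) = 0.2393
dS = 5.2910 * 3.8130 * 0.2393 = 4.8277 kJ/K

4.8277 kJ/K


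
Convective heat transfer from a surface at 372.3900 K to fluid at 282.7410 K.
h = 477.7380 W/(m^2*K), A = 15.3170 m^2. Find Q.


dT = 89.6490 K
Q = 477.7380 * 15.3170 * 89.6490 = 656007.7181 W

656007.7181 W


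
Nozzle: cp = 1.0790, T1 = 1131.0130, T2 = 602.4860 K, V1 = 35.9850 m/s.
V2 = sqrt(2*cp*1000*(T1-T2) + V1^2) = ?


dT = 528.5270 K
2*cp*1000*dT = 1140561.2660
V1^2 = 1294.9202
V2 = sqrt(1141856.1862) = 1068.5767 m/s

1068.5767 m/s


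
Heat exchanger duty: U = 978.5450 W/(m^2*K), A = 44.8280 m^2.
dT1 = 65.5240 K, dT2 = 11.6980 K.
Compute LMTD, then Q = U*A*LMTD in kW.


LMTD = 31.2397 K
Q = 978.5450 * 44.8280 * 31.2397 = 1370368.4388 W = 1370.3684 kW

1370.3684 kW


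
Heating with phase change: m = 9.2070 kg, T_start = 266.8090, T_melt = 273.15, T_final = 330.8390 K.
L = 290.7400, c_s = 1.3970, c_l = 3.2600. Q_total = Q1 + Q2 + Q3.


Q1 (sensible, solid) = 9.2070 * 1.3970 * 6.3410 = 81.5591 kJ
Q2 (latent) = 9.2070 * 290.7400 = 2676.8432 kJ
Q3 (sensible, liquid) = 9.2070 * 3.2600 * 57.6890 = 1731.5250 kJ
Q_total = 4489.9272 kJ

4489.9272 kJ


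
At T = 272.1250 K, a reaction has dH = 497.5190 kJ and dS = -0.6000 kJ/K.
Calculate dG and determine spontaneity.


T*dS = 272.1250 * -0.6000 = -163.2750 kJ
dG = 497.5190 + 163.2750 = 660.7940 kJ (non-spontaneous)

dG = 660.7940 kJ, non-spontaneous


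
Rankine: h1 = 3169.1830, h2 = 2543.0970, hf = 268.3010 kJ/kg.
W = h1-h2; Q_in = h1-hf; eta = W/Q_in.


W = 626.0860 kJ/kg
Q_in = 2900.8820 kJ/kg
eta = 0.2158 = 21.5826%

eta = 21.5826%


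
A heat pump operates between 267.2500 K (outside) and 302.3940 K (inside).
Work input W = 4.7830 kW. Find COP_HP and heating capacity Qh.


COP = 302.3940 / 35.1440 = 8.6044
Qh = 8.6044 * 4.7830 = 41.1550 kW

COP = 8.6044, Qh = 41.1550 kW


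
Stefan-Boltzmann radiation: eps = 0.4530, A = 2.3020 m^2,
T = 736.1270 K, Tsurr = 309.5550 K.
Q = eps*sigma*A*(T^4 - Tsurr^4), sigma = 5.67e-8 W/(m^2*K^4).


T^4 = 2.9364e+11
Tsurr^4 = 9.1823e+09
Q = 0.4530 * 5.67e-8 * 2.3020 * 2.8445e+11 = 16818.9902 W

16818.9902 W


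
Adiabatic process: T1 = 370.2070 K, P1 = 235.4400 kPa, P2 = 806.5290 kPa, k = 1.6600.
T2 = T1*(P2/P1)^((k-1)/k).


(k-1)/k = 0.3976
(P2/P1)^exp = 1.6316
T2 = 370.2070 * 1.6316 = 604.0209 K

604.0209 K


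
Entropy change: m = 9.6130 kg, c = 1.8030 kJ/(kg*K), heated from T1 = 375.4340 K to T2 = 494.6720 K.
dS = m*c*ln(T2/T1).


T2/T1 = 1.3176
ln(T2/T1) = 0.2758
dS = 9.6130 * 1.8030 * 0.2758 = 4.7804 kJ/K

4.7804 kJ/K


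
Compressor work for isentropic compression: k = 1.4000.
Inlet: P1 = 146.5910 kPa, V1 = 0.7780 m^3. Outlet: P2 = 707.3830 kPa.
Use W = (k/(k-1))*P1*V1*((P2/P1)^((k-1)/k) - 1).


(k-1)/k = 0.2857
(P2/P1)^exp = 1.5678
W = 3.5000 * 146.5910 * 0.7780 * (1.5678 - 1) = 226.6595 kJ

226.6595 kJ


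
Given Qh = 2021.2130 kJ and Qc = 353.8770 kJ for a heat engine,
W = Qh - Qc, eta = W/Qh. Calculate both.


W = 2021.2130 - 353.8770 = 1667.3360 kJ
eta = 1667.3360 / 2021.2130 = 0.8249 = 82.4919%

W = 1667.3360 kJ, eta = 82.4919%


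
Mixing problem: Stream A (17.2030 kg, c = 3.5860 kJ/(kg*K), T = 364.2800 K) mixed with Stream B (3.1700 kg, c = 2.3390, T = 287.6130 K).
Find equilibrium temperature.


num = 24604.9619
den = 69.1046
Tf = 356.0540 K

356.0540 K


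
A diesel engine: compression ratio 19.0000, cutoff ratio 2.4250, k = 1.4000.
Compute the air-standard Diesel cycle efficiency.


r^(k-1) = 3.2471
rc^k = 3.4562
eta = 0.6208 = 62.0846%

62.0846%


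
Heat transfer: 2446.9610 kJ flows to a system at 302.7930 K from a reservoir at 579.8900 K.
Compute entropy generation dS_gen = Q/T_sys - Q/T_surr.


dS_sys = 2446.9610/302.7930 = 8.0813 kJ/K
dS_surr = -2446.9610/579.8900 = -4.2197 kJ/K
dS_gen = 8.0813 - 4.2197 = 3.8616 kJ/K (irreversible)

dS_gen = 3.8616 kJ/K, irreversible


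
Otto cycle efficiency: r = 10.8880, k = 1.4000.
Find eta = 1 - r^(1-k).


r^(k-1) = 2.5988
eta = 1 - 1/2.5988 = 0.6152 = 61.5213%

61.5213%


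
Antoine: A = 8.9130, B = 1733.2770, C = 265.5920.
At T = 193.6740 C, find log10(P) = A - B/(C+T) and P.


C+T = 459.2660
B/(C+T) = 3.7740
log10(P) = 8.9130 - 3.7740 = 5.1390
P = 10^5.1390 = 137716.0335 mmHg

137716.0335 mmHg


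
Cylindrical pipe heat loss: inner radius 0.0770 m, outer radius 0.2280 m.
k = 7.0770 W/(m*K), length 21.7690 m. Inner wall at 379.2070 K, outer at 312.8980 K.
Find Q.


dT = 66.3090 K
ln(ro/ri) = 1.0855
Q = 2*pi*7.0770*21.7690*66.3090 / 1.0855 = 59128.1251 W

59128.1251 W


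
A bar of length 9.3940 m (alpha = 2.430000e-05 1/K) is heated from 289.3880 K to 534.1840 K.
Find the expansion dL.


dT = 244.7960 K
dL = 2.430000e-05 * 9.3940 * 244.7960 = 0.055881 m
L_final = 9.449881 m

dL = 0.055881 m


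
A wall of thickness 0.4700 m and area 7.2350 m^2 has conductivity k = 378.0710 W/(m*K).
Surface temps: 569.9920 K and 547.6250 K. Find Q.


dT = 22.3670 K
Q = 378.0710 * 7.2350 * 22.3670 / 0.4700 = 130173.2600 W

130173.2600 W


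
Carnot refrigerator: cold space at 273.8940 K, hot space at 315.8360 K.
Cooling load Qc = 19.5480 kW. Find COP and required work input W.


COP = 273.8940 / 41.9420 = 6.5303
W = 19.5480 / 6.5303 = 2.9934 kW

COP = 6.5303, W = 2.9934 kW


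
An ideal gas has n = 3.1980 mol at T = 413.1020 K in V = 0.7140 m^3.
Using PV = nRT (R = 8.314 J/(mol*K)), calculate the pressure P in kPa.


P = nRT/V = 3.1980 * 8.314 * 413.1020 / 0.7140
= 10983.6270 / 0.7140 = 15383.2311 Pa = 15.3832 kPa

15.3832 kPa


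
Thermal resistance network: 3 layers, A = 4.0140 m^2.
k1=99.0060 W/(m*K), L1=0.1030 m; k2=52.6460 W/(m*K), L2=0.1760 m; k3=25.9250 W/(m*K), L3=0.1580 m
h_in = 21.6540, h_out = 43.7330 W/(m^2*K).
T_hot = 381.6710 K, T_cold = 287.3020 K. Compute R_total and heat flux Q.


R_conv_in = 1/(21.6540*4.0140) = 0.0115
R_1 = 0.1030/(99.0060*4.0140) = 0.0003
R_2 = 0.1760/(52.6460*4.0140) = 0.0008
R_3 = 0.1580/(25.9250*4.0140) = 0.0015
R_conv_out = 1/(43.7330*4.0140) = 0.0057
R_total = 0.0198 K/W
Q = 94.3690 / 0.0198 = 4763.2583 W

R_total = 0.0198 K/W, Q = 4763.2583 W


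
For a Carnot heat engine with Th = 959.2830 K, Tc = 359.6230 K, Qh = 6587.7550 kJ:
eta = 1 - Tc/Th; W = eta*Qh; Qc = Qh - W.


eta = 1 - 359.6230/959.2830 = 0.6251
W = 0.6251 * 6587.7550 = 4118.0894 kJ
Qc = 6587.7550 - 4118.0894 = 2469.6656 kJ

eta = 62.5113%, W = 4118.0894 kJ, Qc = 2469.6656 kJ


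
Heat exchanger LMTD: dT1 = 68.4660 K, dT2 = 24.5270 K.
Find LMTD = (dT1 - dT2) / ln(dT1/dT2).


dT1/dT2 = 2.7915
ln(dT1/dT2) = 1.0266
LMTD = 43.9390 / 1.0266 = 42.8021 K

42.8021 K


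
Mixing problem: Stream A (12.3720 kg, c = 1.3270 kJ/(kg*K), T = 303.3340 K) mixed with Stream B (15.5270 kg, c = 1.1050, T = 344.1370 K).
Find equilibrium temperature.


num = 10884.5034
den = 33.5750
Tf = 324.1850 K

324.1850 K


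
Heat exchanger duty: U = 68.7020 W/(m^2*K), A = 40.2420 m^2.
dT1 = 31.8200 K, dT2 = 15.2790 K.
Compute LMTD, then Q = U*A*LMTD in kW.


LMTD = 22.5472 K
Q = 68.7020 * 40.2420 * 22.5472 = 62336.4534 W = 62.3365 kW

62.3365 kW


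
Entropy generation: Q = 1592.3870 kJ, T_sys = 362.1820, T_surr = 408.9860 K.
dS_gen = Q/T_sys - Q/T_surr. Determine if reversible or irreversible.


dS_sys = 1592.3870/362.1820 = 4.3966 kJ/K
dS_surr = -1592.3870/408.9860 = -3.8935 kJ/K
dS_gen = 4.3966 - 3.8935 = 0.5031 kJ/K (irreversible)

dS_gen = 0.5031 kJ/K, irreversible


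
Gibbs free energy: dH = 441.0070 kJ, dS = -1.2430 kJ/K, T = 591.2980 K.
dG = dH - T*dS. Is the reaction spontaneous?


T*dS = 591.2980 * -1.2430 = -734.9834 kJ
dG = 441.0070 + 734.9834 = 1175.9904 kJ (non-spontaneous)

dG = 1175.9904 kJ, non-spontaneous


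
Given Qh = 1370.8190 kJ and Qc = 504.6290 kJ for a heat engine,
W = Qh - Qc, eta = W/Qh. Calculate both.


W = 1370.8190 - 504.6290 = 866.1900 kJ
eta = 866.1900 / 1370.8190 = 0.6319 = 63.1878%

W = 866.1900 kJ, eta = 63.1878%


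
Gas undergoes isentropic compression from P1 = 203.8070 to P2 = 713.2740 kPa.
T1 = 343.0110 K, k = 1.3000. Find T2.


(k-1)/k = 0.2308
(P2/P1)^exp = 1.3352
T2 = 343.0110 * 1.3352 = 457.9891 K

457.9891 K


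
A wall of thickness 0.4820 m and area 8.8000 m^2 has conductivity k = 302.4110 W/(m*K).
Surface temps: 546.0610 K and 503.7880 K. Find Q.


dT = 42.2730 K
Q = 302.4110 * 8.8000 * 42.2730 / 0.4820 = 233397.5473 W

233397.5473 W


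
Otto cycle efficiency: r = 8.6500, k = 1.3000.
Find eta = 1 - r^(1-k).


r^(k-1) = 1.9103
eta = 1 - 1/1.9103 = 0.4765 = 47.6526%

47.6526%


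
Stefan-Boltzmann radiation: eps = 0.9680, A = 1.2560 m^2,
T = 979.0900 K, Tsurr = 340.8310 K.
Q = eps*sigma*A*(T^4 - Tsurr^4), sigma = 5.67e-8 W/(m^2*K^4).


T^4 = 9.1895e+11
Tsurr^4 = 1.3494e+10
Q = 0.9680 * 5.67e-8 * 1.2560 * 9.0545e+11 = 62418.5577 W

62418.5577 W


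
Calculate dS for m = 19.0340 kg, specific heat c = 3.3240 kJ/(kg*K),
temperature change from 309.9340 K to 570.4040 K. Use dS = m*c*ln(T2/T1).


T2/T1 = 1.8404
ln(T2/T1) = 0.6100
dS = 19.0340 * 3.3240 * 0.6100 = 38.5932 kJ/K

38.5932 kJ/K


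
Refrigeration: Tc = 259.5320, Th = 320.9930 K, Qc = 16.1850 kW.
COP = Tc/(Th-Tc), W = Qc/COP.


COP = 259.5320 / 61.4610 = 4.2227
W = 16.1850 / 4.2227 = 3.8328 kW

COP = 4.2227, W = 3.8328 kW


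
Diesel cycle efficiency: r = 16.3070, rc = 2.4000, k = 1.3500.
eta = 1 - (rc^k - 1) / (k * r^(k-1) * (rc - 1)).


r^(k-1) = 2.6566
rc^k = 3.2605
eta = 0.5498 = 54.9792%

54.9792%


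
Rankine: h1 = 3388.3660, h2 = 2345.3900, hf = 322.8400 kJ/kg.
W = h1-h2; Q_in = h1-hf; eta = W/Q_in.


W = 1042.9760 kJ/kg
Q_in = 3065.5260 kJ/kg
eta = 0.3402 = 34.0227%

eta = 34.0227%


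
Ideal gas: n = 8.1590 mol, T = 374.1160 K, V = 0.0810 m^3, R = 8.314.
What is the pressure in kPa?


P = nRT/V = 8.1590 * 8.314 * 374.1160 / 0.0810
= 25377.7571 / 0.0810 = 313305.6427 Pa = 313.3056 kPa

313.3056 kPa


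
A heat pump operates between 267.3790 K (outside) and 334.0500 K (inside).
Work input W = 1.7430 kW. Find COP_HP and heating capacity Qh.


COP = 334.0500 / 66.6710 = 5.0104
Qh = 5.0104 * 1.7430 = 8.7332 kW

COP = 5.0104, Qh = 8.7332 kW


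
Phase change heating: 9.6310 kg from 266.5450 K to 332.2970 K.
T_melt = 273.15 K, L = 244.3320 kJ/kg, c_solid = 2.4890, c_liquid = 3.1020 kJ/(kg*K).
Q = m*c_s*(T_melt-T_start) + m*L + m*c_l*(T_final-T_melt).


Q1 (sensible, solid) = 9.6310 * 2.4890 * 6.6050 = 158.3321 kJ
Q2 (latent) = 9.6310 * 244.3320 = 2353.1615 kJ
Q3 (sensible, liquid) = 9.6310 * 3.1020 * 59.1470 = 1767.0380 kJ
Q_total = 4278.5317 kJ

4278.5317 kJ


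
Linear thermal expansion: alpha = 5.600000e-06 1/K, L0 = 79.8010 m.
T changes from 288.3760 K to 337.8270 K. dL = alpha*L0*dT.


dT = 49.4510 K
dL = 5.600000e-06 * 79.8010 * 49.4510 = 0.022099 m
L_final = 79.823099 m

dL = 0.022099 m


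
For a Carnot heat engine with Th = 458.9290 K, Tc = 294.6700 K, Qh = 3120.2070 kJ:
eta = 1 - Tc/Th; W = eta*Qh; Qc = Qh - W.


eta = 1 - 294.6700/458.9290 = 0.3579
W = 0.3579 * 3120.2070 = 1116.7786 kJ
Qc = 3120.2070 - 1116.7786 = 2003.4284 kJ

eta = 35.7918%, W = 1116.7786 kJ, Qc = 2003.4284 kJ


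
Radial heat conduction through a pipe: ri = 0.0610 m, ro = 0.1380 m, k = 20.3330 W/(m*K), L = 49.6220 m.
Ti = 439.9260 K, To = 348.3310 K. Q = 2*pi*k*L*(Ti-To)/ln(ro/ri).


dT = 91.5950 K
ln(ro/ri) = 0.8164
Q = 2*pi*20.3330*49.6220*91.5950 / 0.8164 = 711270.9951 W

711270.9951 W


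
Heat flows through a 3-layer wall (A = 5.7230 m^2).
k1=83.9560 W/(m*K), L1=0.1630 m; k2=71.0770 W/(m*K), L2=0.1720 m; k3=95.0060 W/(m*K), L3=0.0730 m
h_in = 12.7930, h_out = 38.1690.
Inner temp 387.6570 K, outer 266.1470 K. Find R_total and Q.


R_conv_in = 1/(12.7930*5.7230) = 0.0137
R_1 = 0.1630/(83.9560*5.7230) = 0.0003
R_2 = 0.1720/(71.0770*5.7230) = 0.0004
R_3 = 0.0730/(95.0060*5.7230) = 0.0001
R_conv_out = 1/(38.1690*5.7230) = 0.0046
R_total = 0.0191 K/W
Q = 121.5100 / 0.0191 = 6350.8866 W

R_total = 0.0191 K/W, Q = 6350.8866 W


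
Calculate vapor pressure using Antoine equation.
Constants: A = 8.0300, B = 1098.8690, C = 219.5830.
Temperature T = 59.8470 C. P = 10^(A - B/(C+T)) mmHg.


C+T = 279.4300
B/(C+T) = 3.9325
log10(P) = 8.0300 - 3.9325 = 4.0975
P = 10^4.0975 = 12515.9072 mmHg

12515.9072 mmHg


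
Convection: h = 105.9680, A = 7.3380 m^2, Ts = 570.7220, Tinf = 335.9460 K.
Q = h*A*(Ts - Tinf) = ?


dT = 234.7760 K
Q = 105.9680 * 7.3380 * 234.7760 = 182560.2174 W

182560.2174 W


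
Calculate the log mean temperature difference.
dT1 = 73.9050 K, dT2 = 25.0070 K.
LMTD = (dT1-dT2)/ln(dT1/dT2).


dT1/dT2 = 2.9554
ln(dT1/dT2) = 1.0836
LMTD = 48.8980 / 1.0836 = 45.1245 K

45.1245 K


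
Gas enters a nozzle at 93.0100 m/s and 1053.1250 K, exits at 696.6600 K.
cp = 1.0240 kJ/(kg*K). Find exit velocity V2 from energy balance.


dT = 356.4650 K
2*cp*1000*dT = 730040.3200
V1^2 = 8650.8601
V2 = sqrt(738691.1801) = 859.4715 m/s

859.4715 m/s


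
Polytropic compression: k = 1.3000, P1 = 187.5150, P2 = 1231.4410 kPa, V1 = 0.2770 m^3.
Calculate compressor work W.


(k-1)/k = 0.2308
(P2/P1)^exp = 1.5439
W = 4.3333 * 187.5150 * 0.2770 * (1.5439 - 1) = 122.4264 kJ

122.4264 kJ


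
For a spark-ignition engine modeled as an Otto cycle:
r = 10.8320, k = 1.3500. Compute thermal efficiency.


r^(k-1) = 2.3022
eta = 1 - 1/2.3022 = 0.5656 = 56.5638%

56.5638%


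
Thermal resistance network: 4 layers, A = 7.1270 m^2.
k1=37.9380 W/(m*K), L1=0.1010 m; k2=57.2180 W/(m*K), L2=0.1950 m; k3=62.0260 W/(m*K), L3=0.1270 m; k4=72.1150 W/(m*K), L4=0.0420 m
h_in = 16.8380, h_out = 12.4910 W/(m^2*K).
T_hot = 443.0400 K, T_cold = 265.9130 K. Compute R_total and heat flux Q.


R_conv_in = 1/(16.8380*7.1270) = 0.0083
R_1 = 0.1010/(37.9380*7.1270) = 0.0004
R_2 = 0.1950/(57.2180*7.1270) = 0.0005
R_3 = 0.1270/(62.0260*7.1270) = 0.0003
R_4 = 0.0420/(72.1150*7.1270) = 8.1718e-05
R_conv_out = 1/(12.4910*7.1270) = 0.0112
R_total = 0.0208 K/W
Q = 177.1270 / 0.0208 = 8521.1413 W

R_total = 0.0208 K/W, Q = 8521.1413 W


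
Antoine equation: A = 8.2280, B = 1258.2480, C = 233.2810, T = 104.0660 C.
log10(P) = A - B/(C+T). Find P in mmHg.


C+T = 337.3470
B/(C+T) = 3.7298
log10(P) = 8.2280 - 3.7298 = 4.4982
P = 10^4.4982 = 31489.5838 mmHg

31489.5838 mmHg


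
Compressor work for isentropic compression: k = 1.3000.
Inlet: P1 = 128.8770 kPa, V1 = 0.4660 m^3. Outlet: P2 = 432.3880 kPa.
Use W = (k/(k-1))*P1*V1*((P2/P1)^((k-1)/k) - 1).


(k-1)/k = 0.2308
(P2/P1)^exp = 1.3223
W = 4.3333 * 128.8770 * 0.4660 * (1.3223 - 1) = 83.8653 kJ

83.8653 kJ


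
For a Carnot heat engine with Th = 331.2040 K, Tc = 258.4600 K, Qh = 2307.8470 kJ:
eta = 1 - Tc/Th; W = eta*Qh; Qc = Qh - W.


eta = 1 - 258.4600/331.2040 = 0.2196
W = 0.2196 * 2307.8470 = 506.8840 kJ
Qc = 2307.8470 - 506.8840 = 1800.9630 kJ

eta = 21.9635%, W = 506.8840 kJ, Qc = 1800.9630 kJ


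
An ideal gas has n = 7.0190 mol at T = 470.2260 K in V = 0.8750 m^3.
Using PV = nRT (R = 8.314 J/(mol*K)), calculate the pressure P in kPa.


P = nRT/V = 7.0190 * 8.314 * 470.2260 / 0.8750
= 27440.4925 / 0.8750 = 31360.5628 Pa = 31.3606 kPa

31.3606 kPa


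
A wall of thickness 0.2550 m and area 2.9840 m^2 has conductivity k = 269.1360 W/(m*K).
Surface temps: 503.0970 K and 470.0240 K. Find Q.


dT = 33.0730 K
Q = 269.1360 * 2.9840 * 33.0730 / 0.2550 = 104160.7319 W

104160.7319 W


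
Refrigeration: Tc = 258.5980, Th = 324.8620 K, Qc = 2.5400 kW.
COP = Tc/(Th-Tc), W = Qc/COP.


COP = 258.5980 / 66.2640 = 3.9025
W = 2.5400 / 3.9025 = 0.6509 kW

COP = 3.9025, W = 0.6509 kW


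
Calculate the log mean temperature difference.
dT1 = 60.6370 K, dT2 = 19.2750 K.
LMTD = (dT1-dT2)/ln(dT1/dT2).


dT1/dT2 = 3.1459
ln(dT1/dT2) = 1.1461
LMTD = 41.3620 / 1.1461 = 36.0895 K

36.0895 K


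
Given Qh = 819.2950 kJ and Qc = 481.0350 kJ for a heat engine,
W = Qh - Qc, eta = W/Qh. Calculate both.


W = 819.2950 - 481.0350 = 338.2600 kJ
eta = 338.2600 / 819.2950 = 0.4129 = 41.2867%

W = 338.2600 kJ, eta = 41.2867%


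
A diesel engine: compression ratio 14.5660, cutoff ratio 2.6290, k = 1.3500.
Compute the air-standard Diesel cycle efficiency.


r^(k-1) = 2.5537
rc^k = 3.6874
eta = 0.5215 = 52.1475%

52.1475%


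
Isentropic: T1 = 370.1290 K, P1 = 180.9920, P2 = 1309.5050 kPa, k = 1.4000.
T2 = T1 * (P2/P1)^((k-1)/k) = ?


(k-1)/k = 0.2857
(P2/P1)^exp = 1.7602
T2 = 370.1290 * 1.7602 = 651.4928 K

651.4928 K


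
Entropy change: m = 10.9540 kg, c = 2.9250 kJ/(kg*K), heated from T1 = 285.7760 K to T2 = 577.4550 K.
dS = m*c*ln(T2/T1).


T2/T1 = 2.0207
ln(T2/T1) = 0.7034
dS = 10.9540 * 2.9250 * 0.7034 = 22.5380 kJ/K

22.5380 kJ/K


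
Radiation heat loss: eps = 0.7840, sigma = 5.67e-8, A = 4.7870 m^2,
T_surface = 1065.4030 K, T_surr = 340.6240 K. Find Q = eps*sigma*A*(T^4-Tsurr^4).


T^4 = 1.2884e+12
Tsurr^4 = 1.3462e+10
Q = 0.7840 * 5.67e-8 * 4.7870 * 1.2750e+12 = 271304.3162 W

271304.3162 W


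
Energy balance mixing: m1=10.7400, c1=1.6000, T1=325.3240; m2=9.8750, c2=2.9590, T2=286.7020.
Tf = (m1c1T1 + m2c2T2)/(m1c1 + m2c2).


num = 13967.8359
den = 46.4041
Tf = 301.0042 K

301.0042 K


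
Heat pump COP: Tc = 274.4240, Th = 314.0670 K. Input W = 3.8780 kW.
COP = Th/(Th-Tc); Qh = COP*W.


COP = 314.0670 / 39.6430 = 7.9224
Qh = 7.9224 * 3.8780 = 30.7230 kW

COP = 7.9224, Qh = 30.7230 kW


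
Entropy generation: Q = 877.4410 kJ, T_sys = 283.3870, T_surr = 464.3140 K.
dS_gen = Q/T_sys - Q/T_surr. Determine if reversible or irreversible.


dS_sys = 877.4410/283.3870 = 3.0963 kJ/K
dS_surr = -877.4410/464.3140 = -1.8898 kJ/K
dS_gen = 3.0963 - 1.8898 = 1.2065 kJ/K (irreversible)

dS_gen = 1.2065 kJ/K, irreversible


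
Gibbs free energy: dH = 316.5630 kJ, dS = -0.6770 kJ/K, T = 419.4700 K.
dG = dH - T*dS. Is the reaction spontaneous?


T*dS = 419.4700 * -0.6770 = -283.9812 kJ
dG = 316.5630 + 283.9812 = 600.5442 kJ (non-spontaneous)

dG = 600.5442 kJ, non-spontaneous


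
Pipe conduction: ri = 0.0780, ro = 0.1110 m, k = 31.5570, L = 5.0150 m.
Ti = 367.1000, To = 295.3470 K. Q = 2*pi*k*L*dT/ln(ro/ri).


dT = 71.7530 K
ln(ro/ri) = 0.3528
Q = 2*pi*31.5570*5.0150*71.7530 / 0.3528 = 202223.5321 W

202223.5321 W


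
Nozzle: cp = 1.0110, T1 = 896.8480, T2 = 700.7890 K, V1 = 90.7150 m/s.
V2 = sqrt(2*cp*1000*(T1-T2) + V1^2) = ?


dT = 196.0590 K
2*cp*1000*dT = 396431.2980
V1^2 = 8229.2112
V2 = sqrt(404660.5092) = 636.1293 m/s

636.1293 m/s


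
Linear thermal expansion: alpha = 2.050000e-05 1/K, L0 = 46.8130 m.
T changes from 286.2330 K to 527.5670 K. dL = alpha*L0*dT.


dT = 241.3340 K
dL = 2.050000e-05 * 46.8130 * 241.3340 = 0.231600 m
L_final = 47.044600 m

dL = 0.231600 m


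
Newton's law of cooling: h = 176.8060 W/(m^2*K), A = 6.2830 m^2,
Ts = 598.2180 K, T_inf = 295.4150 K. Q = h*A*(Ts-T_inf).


dT = 302.8030 K
Q = 176.8060 * 6.2830 * 302.8030 = 336375.4039 W

336375.4039 W


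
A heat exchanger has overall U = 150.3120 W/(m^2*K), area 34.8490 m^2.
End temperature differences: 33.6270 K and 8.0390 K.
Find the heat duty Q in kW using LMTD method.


LMTD = 17.8809 K
Q = 150.3120 * 34.8490 * 17.8809 = 93664.1100 W = 93.6641 kW

93.6641 kW


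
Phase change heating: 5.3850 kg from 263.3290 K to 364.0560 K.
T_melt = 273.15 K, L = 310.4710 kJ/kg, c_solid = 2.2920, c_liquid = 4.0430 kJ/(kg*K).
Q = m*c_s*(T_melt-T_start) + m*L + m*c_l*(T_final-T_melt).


Q1 (sensible, solid) = 5.3850 * 2.2920 * 9.8210 = 121.2149 kJ
Q2 (latent) = 5.3850 * 310.4710 = 1671.8863 kJ
Q3 (sensible, liquid) = 5.3850 * 4.0430 * 90.9060 = 1979.1650 kJ
Q_total = 3772.2662 kJ

3772.2662 kJ


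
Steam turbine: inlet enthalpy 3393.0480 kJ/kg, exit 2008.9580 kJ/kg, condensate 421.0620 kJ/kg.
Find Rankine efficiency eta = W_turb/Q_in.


W = 1384.0900 kJ/kg
Q_in = 2971.9860 kJ/kg
eta = 0.4657 = 46.5712%

eta = 46.5712%


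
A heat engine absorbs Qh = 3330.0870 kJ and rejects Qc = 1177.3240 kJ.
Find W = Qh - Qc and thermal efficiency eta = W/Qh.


W = 3330.0870 - 1177.3240 = 2152.7630 kJ
eta = 2152.7630 / 3330.0870 = 0.6465 = 64.6458%

W = 2152.7630 kJ, eta = 64.6458%


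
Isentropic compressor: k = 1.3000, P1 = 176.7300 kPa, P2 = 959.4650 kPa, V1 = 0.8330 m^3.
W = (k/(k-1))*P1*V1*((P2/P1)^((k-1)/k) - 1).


(k-1)/k = 0.2308
(P2/P1)^exp = 1.4776
W = 4.3333 * 176.7300 * 0.8330 * (1.4776 - 1) = 304.6646 kJ

304.6646 kJ


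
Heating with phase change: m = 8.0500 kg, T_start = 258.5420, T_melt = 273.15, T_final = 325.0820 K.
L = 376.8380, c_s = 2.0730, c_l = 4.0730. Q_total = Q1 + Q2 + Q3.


Q1 (sensible, solid) = 8.0500 * 2.0730 * 14.6080 = 243.7732 kJ
Q2 (latent) = 8.0500 * 376.8380 = 3033.5459 kJ
Q3 (sensible, liquid) = 8.0500 * 4.0730 * 51.9320 = 1702.7282 kJ
Q_total = 4980.0473 kJ

4980.0473 kJ


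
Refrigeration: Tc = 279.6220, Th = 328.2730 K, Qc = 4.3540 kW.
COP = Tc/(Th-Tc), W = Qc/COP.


COP = 279.6220 / 48.6510 = 5.7475
W = 4.3540 / 5.7475 = 0.7575 kW

COP = 5.7475, W = 0.7575 kW


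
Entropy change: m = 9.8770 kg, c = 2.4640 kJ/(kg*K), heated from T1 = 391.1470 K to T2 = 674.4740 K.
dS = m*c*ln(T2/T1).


T2/T1 = 1.7243
ln(T2/T1) = 0.5448
dS = 9.8770 * 2.4640 * 0.5448 = 13.2600 kJ/K

13.2600 kJ/K


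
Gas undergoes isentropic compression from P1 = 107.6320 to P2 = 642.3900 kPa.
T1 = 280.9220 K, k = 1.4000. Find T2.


(k-1)/k = 0.2857
(P2/P1)^exp = 1.6660
T2 = 280.9220 * 1.6660 = 468.0145 K

468.0145 K


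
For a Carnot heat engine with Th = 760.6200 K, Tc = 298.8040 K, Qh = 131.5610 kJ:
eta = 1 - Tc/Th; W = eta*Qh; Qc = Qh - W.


eta = 1 - 298.8040/760.6200 = 0.6072
W = 0.6072 * 131.5610 = 79.8782 kJ
Qc = 131.5610 - 79.8782 = 51.6828 kJ

eta = 60.7157%, W = 79.8782 kJ, Qc = 51.6828 kJ


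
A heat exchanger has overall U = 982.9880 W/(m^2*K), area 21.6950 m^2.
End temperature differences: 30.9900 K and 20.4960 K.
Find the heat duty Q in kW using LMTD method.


LMTD = 25.3825 K
Q = 982.9880 * 21.6950 * 25.3825 = 541304.7933 W = 541.3048 kW

541.3048 kW


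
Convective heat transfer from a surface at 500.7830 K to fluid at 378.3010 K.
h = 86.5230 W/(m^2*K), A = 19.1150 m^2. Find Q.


dT = 122.4820 K
Q = 86.5230 * 19.1150 * 122.4820 = 202571.4053 W

202571.4053 W


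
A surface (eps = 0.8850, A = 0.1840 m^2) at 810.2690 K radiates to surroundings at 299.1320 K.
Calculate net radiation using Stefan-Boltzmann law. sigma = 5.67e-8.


T^4 = 4.3104e+11
Tsurr^4 = 8.0067e+09
Q = 0.8850 * 5.67e-8 * 0.1840 * 4.2303e+11 = 3905.8724 W

3905.8724 W


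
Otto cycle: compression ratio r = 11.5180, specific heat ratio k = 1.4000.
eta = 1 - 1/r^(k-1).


r^(k-1) = 2.6580
eta = 1 - 1/2.6580 = 0.6238 = 62.3774%

62.3774%


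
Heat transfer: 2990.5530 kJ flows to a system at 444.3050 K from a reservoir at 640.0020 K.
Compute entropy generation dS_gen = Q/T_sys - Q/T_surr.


dS_sys = 2990.5530/444.3050 = 6.7309 kJ/K
dS_surr = -2990.5530/640.0020 = -4.6727 kJ/K
dS_gen = 6.7309 - 4.6727 = 2.0581 kJ/K (irreversible)

dS_gen = 2.0581 kJ/K, irreversible


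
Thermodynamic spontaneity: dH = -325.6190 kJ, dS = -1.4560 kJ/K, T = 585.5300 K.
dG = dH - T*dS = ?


T*dS = 585.5300 * -1.4560 = -852.5317 kJ
dG = -325.6190 + 852.5317 = 526.9127 kJ (non-spontaneous)

dG = 526.9127 kJ, non-spontaneous


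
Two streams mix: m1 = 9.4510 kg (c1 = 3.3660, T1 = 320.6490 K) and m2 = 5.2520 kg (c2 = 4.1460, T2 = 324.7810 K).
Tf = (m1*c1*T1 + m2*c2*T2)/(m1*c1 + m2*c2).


num = 17272.5459
den = 53.5869
Tf = 322.3280 K

322.3280 K


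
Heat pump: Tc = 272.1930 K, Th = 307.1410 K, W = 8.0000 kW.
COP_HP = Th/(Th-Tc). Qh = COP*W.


COP = 307.1410 / 34.9480 = 8.7885
Qh = 8.7885 * 8.0000 = 70.3081 kW

COP = 8.7885, Qh = 70.3081 kW


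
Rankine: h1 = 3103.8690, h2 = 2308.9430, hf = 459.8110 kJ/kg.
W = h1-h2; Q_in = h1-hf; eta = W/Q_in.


W = 794.9260 kJ/kg
Q_in = 2644.0580 kJ/kg
eta = 0.3006 = 30.0646%

eta = 30.0646%


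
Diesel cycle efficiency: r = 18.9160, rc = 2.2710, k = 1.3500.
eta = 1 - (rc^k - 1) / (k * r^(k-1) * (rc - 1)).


r^(k-1) = 2.7983
rc^k = 3.0262
eta = 0.5780 = 57.8006%

57.8006%


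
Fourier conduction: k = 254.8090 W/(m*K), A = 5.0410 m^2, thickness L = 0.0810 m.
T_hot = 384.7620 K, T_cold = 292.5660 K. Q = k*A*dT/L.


dT = 92.1960 K
Q = 254.8090 * 5.0410 * 92.1960 / 0.0810 = 1462037.5310 W

1462037.5310 W


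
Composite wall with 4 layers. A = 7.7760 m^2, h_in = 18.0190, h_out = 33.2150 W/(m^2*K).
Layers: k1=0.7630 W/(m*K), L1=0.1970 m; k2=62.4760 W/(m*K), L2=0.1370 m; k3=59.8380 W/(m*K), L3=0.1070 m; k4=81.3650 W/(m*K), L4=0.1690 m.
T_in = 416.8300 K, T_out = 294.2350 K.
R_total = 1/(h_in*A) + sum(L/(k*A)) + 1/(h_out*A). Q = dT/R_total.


R_conv_in = 1/(18.0190*7.7760) = 0.0071
R_1 = 0.1970/(0.7630*7.7760) = 0.0332
R_2 = 0.1370/(62.4760*7.7760) = 0.0003
R_3 = 0.1070/(59.8380*7.7760) = 0.0002
R_4 = 0.1690/(81.3650*7.7760) = 0.0003
R_conv_out = 1/(33.2150*7.7760) = 0.0039
R_total = 0.0450 K/W
Q = 122.5950 / 0.0450 = 2724.8530 W

R_total = 0.0450 K/W, Q = 2724.8530 W


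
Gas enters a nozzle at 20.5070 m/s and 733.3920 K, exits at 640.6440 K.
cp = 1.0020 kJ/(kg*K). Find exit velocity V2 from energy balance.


dT = 92.7480 K
2*cp*1000*dT = 185866.9920
V1^2 = 420.5370
V2 = sqrt(186287.5290) = 431.6104 m/s

431.6104 m/s


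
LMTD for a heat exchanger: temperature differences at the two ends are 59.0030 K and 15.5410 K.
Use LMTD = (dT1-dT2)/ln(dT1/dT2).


dT1/dT2 = 3.7966
ln(dT1/dT2) = 1.3341
LMTD = 43.4620 / 1.3341 = 32.5776 K

32.5776 K


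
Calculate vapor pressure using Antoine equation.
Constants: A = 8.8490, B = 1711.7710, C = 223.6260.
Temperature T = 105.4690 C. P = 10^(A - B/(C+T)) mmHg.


C+T = 329.0950
B/(C+T) = 5.2014
log10(P) = 8.8490 - 5.2014 = 3.6476
P = 10^3.6476 = 4441.7138 mmHg

4441.7138 mmHg


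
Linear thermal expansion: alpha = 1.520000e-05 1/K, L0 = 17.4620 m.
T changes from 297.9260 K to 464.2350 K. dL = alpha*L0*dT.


dT = 166.3090 K
dL = 1.520000e-05 * 17.4620 * 166.3090 = 0.044142 m
L_final = 17.506142 m

dL = 0.044142 m


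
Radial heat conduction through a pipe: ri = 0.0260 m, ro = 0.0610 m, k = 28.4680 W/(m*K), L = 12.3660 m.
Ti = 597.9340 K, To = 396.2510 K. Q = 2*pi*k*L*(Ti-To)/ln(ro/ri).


dT = 201.6830 K
ln(ro/ri) = 0.8528
Q = 2*pi*28.4680*12.3660*201.6830 / 0.8528 = 523118.0624 W

523118.0624 W


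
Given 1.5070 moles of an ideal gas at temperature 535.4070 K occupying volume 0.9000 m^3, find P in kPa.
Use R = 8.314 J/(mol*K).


P = nRT/V = 1.5070 * 8.314 * 535.4070 / 0.9000
= 6708.2203 / 0.9000 = 7453.5781 Pa = 7.4536 kPa

7.4536 kPa


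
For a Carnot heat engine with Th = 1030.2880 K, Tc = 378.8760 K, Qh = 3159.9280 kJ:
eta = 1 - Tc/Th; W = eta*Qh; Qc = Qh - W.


eta = 1 - 378.8760/1030.2880 = 0.6323
W = 0.6323 * 3159.9280 = 1997.9025 kJ
Qc = 3159.9280 - 1997.9025 = 1162.0255 kJ

eta = 63.2262%, W = 1997.9025 kJ, Qc = 1162.0255 kJ


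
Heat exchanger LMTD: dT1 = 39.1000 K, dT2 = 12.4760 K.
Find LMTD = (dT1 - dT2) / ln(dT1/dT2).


dT1/dT2 = 3.1340
ln(dT1/dT2) = 1.1423
LMTD = 26.6240 / 1.1423 = 23.3070 K

23.3070 K


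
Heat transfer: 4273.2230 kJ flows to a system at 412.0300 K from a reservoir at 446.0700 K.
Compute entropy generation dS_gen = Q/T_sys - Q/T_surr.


dS_sys = 4273.2230/412.0300 = 10.3711 kJ/K
dS_surr = -4273.2230/446.0700 = -9.5797 kJ/K
dS_gen = 10.3711 - 9.5797 = 0.7914 kJ/K (irreversible)

dS_gen = 0.7914 kJ/K, irreversible


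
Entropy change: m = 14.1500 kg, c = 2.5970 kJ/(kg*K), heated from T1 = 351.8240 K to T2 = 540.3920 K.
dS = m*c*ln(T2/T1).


T2/T1 = 1.5360
ln(T2/T1) = 0.4292
dS = 14.1500 * 2.5970 * 0.4292 = 15.7707 kJ/K

15.7707 kJ/K


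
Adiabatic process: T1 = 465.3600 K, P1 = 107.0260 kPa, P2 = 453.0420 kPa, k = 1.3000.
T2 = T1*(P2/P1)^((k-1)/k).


(k-1)/k = 0.2308
(P2/P1)^exp = 1.3951
T2 = 465.3600 * 1.3951 = 649.2327 K

649.2327 K


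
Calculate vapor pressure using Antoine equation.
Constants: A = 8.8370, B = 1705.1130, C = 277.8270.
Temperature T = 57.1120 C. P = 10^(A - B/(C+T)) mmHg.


C+T = 334.9390
B/(C+T) = 5.0908
log10(P) = 8.8370 - 5.0908 = 3.7462
P = 10^3.7462 = 5574.2118 mmHg

5574.2118 mmHg


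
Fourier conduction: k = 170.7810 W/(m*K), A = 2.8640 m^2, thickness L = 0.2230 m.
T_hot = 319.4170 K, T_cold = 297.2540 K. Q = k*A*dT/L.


dT = 22.1630 K
Q = 170.7810 * 2.8640 * 22.1630 / 0.2230 = 48611.1896 W

48611.1896 W


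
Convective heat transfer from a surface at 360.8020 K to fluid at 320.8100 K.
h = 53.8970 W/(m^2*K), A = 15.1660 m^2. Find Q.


dT = 39.9920 K
Q = 53.8970 * 15.1660 * 39.9920 = 32689.5369 W

32689.5369 W


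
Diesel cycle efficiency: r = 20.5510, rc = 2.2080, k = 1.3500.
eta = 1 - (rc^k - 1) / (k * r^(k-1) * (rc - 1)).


r^(k-1) = 2.8807
rc^k = 2.9134
eta = 0.5927 = 59.2703%

59.2703%


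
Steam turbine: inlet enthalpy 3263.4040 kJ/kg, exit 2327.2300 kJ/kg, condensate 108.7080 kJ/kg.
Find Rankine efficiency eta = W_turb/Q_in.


W = 936.1740 kJ/kg
Q_in = 3154.6960 kJ/kg
eta = 0.2968 = 29.6756%

eta = 29.6756%


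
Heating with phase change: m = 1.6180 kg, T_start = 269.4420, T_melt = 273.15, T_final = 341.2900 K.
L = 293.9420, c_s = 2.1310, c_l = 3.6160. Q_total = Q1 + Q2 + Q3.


Q1 (sensible, solid) = 1.6180 * 2.1310 * 3.7080 = 12.7850 kJ
Q2 (latent) = 1.6180 * 293.9420 = 475.5982 kJ
Q3 (sensible, liquid) = 1.6180 * 3.6160 * 68.1400 = 398.6659 kJ
Q_total = 887.0491 kJ

887.0491 kJ
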